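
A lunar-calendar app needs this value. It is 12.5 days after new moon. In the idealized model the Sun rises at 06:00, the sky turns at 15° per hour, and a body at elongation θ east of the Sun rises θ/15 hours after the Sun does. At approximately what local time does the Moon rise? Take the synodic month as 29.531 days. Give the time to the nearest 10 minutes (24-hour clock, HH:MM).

16:10

The Moon has covered 12.5/29.531 of its cycle, so θ ≈ 360° × 12.5/29.531 = 152.4°.
The Moon trails the Sun by θ/15 = 152.4/15 ≈ 10.16 hours.
06:00 + 10.159 h ≈ 16:10 → 16:10 to the nearest ten minutes.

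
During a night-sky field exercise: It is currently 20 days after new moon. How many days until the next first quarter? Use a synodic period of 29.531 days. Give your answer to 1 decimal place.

First quarter is 0.25 of the way through the cycle: age 0.25 × 29.531 = 7.383 d.
This lunation's first quarter (7.383 d) has passed, so add one period: 36.914 − 20 = 16.914 days.

16.9 days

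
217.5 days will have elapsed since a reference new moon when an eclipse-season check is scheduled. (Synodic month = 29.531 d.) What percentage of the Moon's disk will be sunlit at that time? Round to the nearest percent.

217.5 d spans 7 complete synodic months (7 × 29.531 = 206.72 d) plus 10.78 d.
The Moon has covered 10.78/29.531 of its cycle, so θ ≈ 360° × 10.78/29.531 = 131.5°.
With cos θ = (-0.662), the lit fraction is (1 − (-0.662))/2 ≈ 0.831, so 83%.

83%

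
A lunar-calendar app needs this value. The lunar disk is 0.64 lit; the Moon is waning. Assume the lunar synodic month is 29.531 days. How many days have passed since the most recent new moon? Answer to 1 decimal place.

20.8 days

Invert f = (1 − cos θ)/2 to get cos θ = 1 − 2(0.64) = -0.280, hence θ₀ = arccos -0.280 = 106.3°.
Waning ⇒ past full, so θ = 360° − 106.3° = 253.7°.
That fraction of the synodic month is 253.7/360 × 29.531 d ≈ 20.81 d.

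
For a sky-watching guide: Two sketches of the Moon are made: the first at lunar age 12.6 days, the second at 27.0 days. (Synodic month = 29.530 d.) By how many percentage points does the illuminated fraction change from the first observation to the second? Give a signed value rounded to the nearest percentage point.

-88 pp

First observation: θ = 360°·12.6/29.530 = 153.6°, so f = 0.948.
Second observation: θ = 329.2°, f = 0.071.
Δf = 0.071 − 0.948 = -0.877, i.e. -88 pp.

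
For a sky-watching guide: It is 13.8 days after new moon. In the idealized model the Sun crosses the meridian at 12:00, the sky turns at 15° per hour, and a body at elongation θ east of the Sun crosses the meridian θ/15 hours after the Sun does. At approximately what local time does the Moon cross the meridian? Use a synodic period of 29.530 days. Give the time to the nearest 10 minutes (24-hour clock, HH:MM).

23:10

Phase angle: θ = 360°·(13.8 d)/(29.530 d) = 168.2°.
At 15° of sky rotation per hour, 168.2° corresponds to a 11.22 h lag.
12:00 + 11.216 h ≈ 23:13 → 23:10 to the nearest ten minutes.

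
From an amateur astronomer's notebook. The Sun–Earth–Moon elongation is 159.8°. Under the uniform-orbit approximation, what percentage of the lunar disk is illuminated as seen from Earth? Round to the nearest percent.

cos 159.8° = (-0.938), so f = (1 − (-0.938))/2 = 0.969, i.e. 97%.

97%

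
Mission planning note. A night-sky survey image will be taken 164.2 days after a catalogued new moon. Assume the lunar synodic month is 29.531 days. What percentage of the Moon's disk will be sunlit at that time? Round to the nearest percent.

164.2 d spans 5 complete synodic months (5 × 29.531 = 147.66 d) plus 16.54 d.
Phase angle: θ = 360°·(16.54 d)/(29.531 d) = 201.7°.
With cos θ = (-0.929), the lit fraction is (1 − (-0.929))/2 ≈ 0.965, so 96%.

96%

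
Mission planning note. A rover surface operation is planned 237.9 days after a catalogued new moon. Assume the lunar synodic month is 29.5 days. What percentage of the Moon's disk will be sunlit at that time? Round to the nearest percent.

237.9/29.5 = 8.064 lunations, so 8 complete cycles and 1.90 d into the next.
Phase angle: θ = 360°·(1.90 d)/(29.5 d) = 23.2°.
With cos θ = 0.919, the lit fraction is (1 − 0.919)/2 ≈ 0.040, so 4%.

4%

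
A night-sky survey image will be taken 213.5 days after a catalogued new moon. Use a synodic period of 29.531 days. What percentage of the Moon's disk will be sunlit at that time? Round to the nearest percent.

44%

213.5/29.531 = 7.230 lunations, so 7 complete cycles and 6.78 d into the next.
The Moon has covered 6.78/29.531 of its cycle, so θ ≈ 360° × 6.78/29.531 = 82.7°.
cos 82.7° = 0.127, so f = (1 − 0.127)/2 = 0.436, so 44%.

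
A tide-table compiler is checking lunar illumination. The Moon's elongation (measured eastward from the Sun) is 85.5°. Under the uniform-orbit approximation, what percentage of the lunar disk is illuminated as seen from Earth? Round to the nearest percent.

Half-versine of 85.5°: (1 − 0.078)/2 = 0.461, i.e. 46%.

46%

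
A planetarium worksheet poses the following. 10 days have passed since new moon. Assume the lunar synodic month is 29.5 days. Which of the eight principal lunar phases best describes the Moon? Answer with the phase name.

waxing gibbous

θ ≈ 360° × 10/29.5 = 122°, which falls in the waxing gibbous sector.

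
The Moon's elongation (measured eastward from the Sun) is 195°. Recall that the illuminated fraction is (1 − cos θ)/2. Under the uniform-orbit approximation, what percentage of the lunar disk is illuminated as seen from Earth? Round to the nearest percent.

98%

Half-versine of 195°: (1 − (-0.966))/2 = 0.983, i.e. 98%.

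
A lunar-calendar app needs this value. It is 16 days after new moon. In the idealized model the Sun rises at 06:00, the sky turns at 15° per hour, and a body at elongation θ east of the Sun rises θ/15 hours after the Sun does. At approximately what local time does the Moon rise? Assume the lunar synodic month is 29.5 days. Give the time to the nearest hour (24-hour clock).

Phase angle: θ = 360°·(16 d)/(29.5 d) = 195.3°.
At 15° of sky rotation per hour, 195.3° corresponds to a 13.02 h lag.
06:00 + 13.02 h ≈ 19:01 → 19:00 to the nearest hour.

19:00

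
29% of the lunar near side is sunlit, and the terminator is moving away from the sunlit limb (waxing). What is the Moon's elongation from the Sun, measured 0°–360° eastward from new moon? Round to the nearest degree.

From f = (1 − cos θ)/2: cos θ = 1 − 2×0.29 = 0.420; arccos → 65.2°.
The Moon is waxing (0°–180°), so θ = 65.2° directly.

65°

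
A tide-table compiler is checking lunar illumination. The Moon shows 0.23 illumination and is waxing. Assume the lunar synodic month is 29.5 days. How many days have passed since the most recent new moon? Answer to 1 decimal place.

4.7 days

From f = (1 − cos θ)/2: cos θ = 1 − 2×0.23 = 0.540; arccos → 57.3°.
Waxing ⇒ before full, so θ = 57.3°.
Age = 29.5 × 57.3°/360° ≈ 4.70 days.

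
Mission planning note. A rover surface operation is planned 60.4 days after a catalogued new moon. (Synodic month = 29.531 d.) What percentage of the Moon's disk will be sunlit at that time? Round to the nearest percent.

Reduce mod P: 60.4 − 2×29.531 = 1.34 d into the current lunation.
The Moon has covered 1.34/29.531 of its cycle, so θ ≈ 360° × 1.34/29.531 = 16.3°.
cos 16.3° = 0.960, so f = (1 − 0.960)/2 = 0.020, so 2%.

2%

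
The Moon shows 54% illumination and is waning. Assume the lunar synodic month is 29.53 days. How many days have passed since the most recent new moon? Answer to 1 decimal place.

From f = (1 − cos θ)/2: cos θ = 1 − 2×0.54 = -0.080; arccos → 94.6°.
Since the Moon is past full (waning), take the reflex angle: θ = 360° − 94.6° = 265.4°.
Age = 29.53 × 265.4°/360° ≈ 21.77 days.

21.8 days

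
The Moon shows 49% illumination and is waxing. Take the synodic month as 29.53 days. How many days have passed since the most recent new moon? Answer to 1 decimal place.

cos θ = 1 − 2f = 0.020, giving a principal value of 88.9°.
The Moon is waxing (0°–180°), so θ = 88.9° directly.
At 360°/29.53 d per day, 88.9° corresponds to 7.29 days.

7.3 days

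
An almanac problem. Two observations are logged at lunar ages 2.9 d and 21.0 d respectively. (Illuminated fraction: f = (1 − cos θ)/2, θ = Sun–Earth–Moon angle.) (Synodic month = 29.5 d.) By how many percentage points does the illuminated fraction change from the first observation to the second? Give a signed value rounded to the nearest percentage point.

+53 percentage points

θ₁ = 360° × 2.9/29.5 = 35.4°, f₁ = (1 − cos θ₁)/2 = 0.092.
θ₂ = 360° × 21.0/29.5 = 256.3°, f₂ = (1 − cos θ₂)/2 = 0.619.
Change = f₂ − f₁ = +0.526 → +53 percentage points.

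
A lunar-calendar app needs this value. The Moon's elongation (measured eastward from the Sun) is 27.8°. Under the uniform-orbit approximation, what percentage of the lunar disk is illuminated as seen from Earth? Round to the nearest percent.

6%

Half-versine of 27.8°: (1 − 0.885)/2 = 0.058, i.e. 6%.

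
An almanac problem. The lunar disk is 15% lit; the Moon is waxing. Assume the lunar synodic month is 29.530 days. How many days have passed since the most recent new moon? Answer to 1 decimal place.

3.7 days

cos θ = 1 − 2f = 0.700, giving a principal value of 45.6°.
Waxing ⇒ before full, so θ = 45.6°.
At 360°/29.530 d per day, 45.6° corresponds to 3.74 days.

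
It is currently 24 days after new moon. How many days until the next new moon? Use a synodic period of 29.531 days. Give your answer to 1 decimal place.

The next new moon completes the synodic month: 29.531 − 24 = 5.531 days.

5.5 days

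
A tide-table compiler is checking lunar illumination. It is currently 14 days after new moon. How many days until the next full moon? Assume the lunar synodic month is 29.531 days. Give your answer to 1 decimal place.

Full moon occurs at elongation 180°, i.e. at age 29.531 × 180/360 = 14.765 d.
So 0.765 days remain (14.765 − 14).

0.8 days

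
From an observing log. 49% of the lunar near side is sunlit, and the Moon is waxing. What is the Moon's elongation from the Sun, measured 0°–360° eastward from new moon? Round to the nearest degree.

Invert f = (1 − cos θ)/2 to get cos θ = 1 − 2(0.49) = 0.020, hence θ₀ = arccos 0.020 = 88.9°.
Before full moon the principal value applies: θ = 88.9°.

89°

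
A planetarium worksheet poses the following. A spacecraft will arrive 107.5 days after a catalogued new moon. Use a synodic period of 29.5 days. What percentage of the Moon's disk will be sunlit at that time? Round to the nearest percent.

81%

107.5 d spans 3 complete synodic months (3 × 29.5 = 88.50 d) plus 19.00 d.
Elongation θ = 360° × 19.00/29.5 ≈ 231.9°.
cos 231.9° = (-0.618), so f = (1 − (-0.618))/2 = 0.809, so 81%.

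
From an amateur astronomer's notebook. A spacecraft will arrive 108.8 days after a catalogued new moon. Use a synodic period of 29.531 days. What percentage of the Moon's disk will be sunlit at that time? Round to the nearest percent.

70%

108.8/29.531 = 3.684 lunations, so 3 complete cycles and 20.21 d into the next.
Elongation θ = 360° × 20.21/29.531 ≈ 246.3°.
Illuminated fraction = (1 − cos 246.3°)/2 = (1 − (-0.401))/2 ≈ 0.701, so 70%.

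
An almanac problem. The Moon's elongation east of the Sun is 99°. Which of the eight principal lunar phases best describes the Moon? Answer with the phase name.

The first quarter sector spans roughly 68°–112°; 99° falls inside it.

first quarter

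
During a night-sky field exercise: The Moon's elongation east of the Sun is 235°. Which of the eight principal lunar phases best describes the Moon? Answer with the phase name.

The waning gibbous sector spans roughly 202°–248°; 235° falls inside it.

waning gibbous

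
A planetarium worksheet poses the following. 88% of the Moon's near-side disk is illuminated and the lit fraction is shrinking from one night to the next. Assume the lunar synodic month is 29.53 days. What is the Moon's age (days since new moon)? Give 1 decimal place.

18.1 days

Invert f = (1 − cos θ)/2 to get cos θ = 1 − 2(0.88) = -0.760, hence θ₀ = arccos -0.760 = 139.5°.
A waning Moon lies in 180°–360°, so θ = 360° − 139.5° = 220.5°.
That fraction of the synodic month is 220.5/360 × 29.53 d ≈ 18.09 d.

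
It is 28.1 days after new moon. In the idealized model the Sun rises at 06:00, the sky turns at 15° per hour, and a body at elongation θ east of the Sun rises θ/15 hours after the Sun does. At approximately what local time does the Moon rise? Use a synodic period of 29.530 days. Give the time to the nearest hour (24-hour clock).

Elongation θ = 360° × 28.1/29.530 ≈ 342.6°.
Delay after the Sun = 342.6° / (15°/h) ≈ 22.84 h.
06:00 + 22.84 h ≈ 04:50 → 05:00 to the nearest hour.

05:00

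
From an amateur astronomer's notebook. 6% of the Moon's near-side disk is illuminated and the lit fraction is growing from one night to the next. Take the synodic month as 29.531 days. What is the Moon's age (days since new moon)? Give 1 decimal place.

2.3 days

cos θ = 1 − 2f = 0.880, giving a principal value of 28.4°.
Before full moon the principal value applies: θ = 28.4°.
At 360°/29.531 d per day, 28.4° corresponds to 2.33 days.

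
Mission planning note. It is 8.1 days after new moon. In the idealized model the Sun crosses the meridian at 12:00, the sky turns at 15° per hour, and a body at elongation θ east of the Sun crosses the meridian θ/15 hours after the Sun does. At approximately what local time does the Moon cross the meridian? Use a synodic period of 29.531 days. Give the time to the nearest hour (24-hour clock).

19:00

Phase angle: θ = 360°·(8.1 d)/(29.531 d) = 98.7°.
The Moon trails the Sun by θ/15 = 98.7/15 ≈ 6.58 hours.
12:00 + 6.58 h ≈ 18:35 → 19:00 to the nearest hour.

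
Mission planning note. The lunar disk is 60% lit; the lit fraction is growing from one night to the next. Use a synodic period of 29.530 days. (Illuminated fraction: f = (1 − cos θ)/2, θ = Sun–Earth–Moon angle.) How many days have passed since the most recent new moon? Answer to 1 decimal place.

cos θ = 1 − 2f = -0.200, giving a principal value of 101.5°.
Waxing ⇒ before full, so θ = 101.5°.
At 360°/29.530 d per day, 101.5° corresponds to 8.33 days.

8.3 days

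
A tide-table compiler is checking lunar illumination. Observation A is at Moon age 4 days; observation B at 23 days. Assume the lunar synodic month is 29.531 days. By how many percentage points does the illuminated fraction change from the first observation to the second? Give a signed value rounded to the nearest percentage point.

+24 percentage points

First observation: θ = 360°·4/29.531 = 48.8°, so f = 0.170.
Second observation: θ = 280.4°, f = 0.410.
Δf = 0.410 − 0.170 = +0.239, i.e. +24 pp.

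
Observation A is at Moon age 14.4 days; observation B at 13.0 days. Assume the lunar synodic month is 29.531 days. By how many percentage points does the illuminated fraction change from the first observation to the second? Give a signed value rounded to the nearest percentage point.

-3 pp

θ₁ = 360° × 14.4/29.531 = 175.5°, f₁ = (1 − cos θ₁)/2 = 0.998.
θ₂ = 360° × 13.0/29.531 = 158.5°, f₂ = (1 − cos θ₂)/2 = 0.965.
Change = f₂ − f₁ = -0.033 → -3 percentage points.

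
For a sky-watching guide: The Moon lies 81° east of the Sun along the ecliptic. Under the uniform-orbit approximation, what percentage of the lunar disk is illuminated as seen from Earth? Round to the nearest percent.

f = (1 − cos 81°)/2 = (1 − 0.156)/2 ≈ 0.422, i.e. 42%.

42%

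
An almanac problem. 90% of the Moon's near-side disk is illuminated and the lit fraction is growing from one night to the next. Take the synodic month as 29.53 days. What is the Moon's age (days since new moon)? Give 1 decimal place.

From f = (1 − cos θ)/2: cos θ = 1 − 2×0.90 = -0.800; arccos → 143.1°.
Before full moon the principal value applies: θ = 143.1°.
That fraction of the synodic month is 143.1/360 × 29.53 d ≈ 11.74 d.

11.7 days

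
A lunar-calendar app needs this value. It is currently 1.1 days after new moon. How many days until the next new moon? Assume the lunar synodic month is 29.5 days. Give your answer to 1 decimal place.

28.4 days

The next new moon completes the synodic month: 29.5 − 1.1 = 28.400 days.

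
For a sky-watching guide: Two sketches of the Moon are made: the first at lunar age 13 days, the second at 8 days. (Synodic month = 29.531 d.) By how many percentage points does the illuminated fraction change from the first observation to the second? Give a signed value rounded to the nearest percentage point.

-40 percentage points

First observation: θ = 360°·13/29.531 = 158.5°, so f = 0.965.
Second observation: θ = 97.5°, f = 0.565.
Δf = 0.565 − 0.965 = -0.400, i.e. -40 pp.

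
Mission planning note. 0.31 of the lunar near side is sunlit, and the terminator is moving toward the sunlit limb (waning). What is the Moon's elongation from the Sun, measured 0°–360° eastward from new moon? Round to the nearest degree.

cos θ = 1 − 2f = 0.380, giving a principal value of 67.7°.
Waning ⇒ past full, so θ = 360° − 67.7° = 292.3°.

292°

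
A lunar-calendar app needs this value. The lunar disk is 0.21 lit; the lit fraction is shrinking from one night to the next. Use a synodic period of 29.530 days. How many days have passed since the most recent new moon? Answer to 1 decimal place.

From f = (1 − cos θ)/2: cos θ = 1 − 2×0.21 = 0.580; arccos → 54.5°.
Since the Moon is past full (waning), take the reflex angle: θ = 360° − 54.5° = 305.5°.
That fraction of the synodic month is 305.5/360 × 29.530 d ≈ 25.06 d.

25.1 days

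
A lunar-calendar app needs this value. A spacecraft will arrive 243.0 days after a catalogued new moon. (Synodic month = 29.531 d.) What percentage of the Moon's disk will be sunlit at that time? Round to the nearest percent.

243.0 d spans 8 complete synodic months (8 × 29.531 = 236.25 d) plus 6.75 d.
Elongation θ = 360° × 6.75/29.531 ≈ 82.3°.
cos 82.3° = 0.134, so f = (1 − 0.134)/2 = 0.433, so 43%.

43%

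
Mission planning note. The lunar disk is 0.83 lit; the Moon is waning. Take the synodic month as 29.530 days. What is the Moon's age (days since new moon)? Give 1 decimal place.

From f = (1 − cos θ)/2: cos θ = 1 − 2×0.83 = -0.660; arccos → 131.3°.
A waning Moon lies in 180°–360°, so θ = 360° − 131.3° = 228.7°.
At 360°/29.530 d per day, 228.7° corresponds to 18.76 days.

18.8 days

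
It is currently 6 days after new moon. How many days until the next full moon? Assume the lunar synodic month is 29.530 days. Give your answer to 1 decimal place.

Full moon is 0.5 of the way through the cycle: age 0.5 × 29.530 = 14.765 d.
So 8.765 days remain (14.765 − 6).

8.8 days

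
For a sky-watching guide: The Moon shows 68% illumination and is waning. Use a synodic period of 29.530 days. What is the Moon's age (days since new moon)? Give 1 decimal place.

20.4 days

From f = (1 − cos θ)/2: cos θ = 1 − 2×0.68 = -0.360; arccos → 111.1°.
Waning ⇒ past full, so θ = 360° − 111.1° = 248.9°.
That fraction of the synodic month is 248.9/360 × 29.530 d ≈ 20.42 d.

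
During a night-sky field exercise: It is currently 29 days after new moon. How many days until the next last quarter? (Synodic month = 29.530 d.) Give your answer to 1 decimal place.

Last quarter is 0.75 of the way through the cycle: age 0.75 × 29.530 = 22.148 d.
Already past this cycle's last quarter; the next is at 22.148 + 29.530 = 51.678 d, so 51.678 − 29 = 22.678 days.

22.7 days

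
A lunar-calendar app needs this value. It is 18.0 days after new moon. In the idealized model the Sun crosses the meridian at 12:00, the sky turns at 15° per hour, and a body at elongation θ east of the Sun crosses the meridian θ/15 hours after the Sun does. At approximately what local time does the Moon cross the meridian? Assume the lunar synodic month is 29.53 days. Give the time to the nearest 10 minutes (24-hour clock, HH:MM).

02:40

Phase angle: θ = 360°·(18.0 d)/(29.53 d) = 219.4°.
The Moon trails the Sun by θ/15 = 219.4/15 ≈ 14.63 hours.
12:00 + 14.629 h ≈ 02:38 → 02:40 to the nearest ten minutes.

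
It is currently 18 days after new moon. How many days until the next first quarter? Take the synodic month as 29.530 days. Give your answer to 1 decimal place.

18.9 days

First quarter occurs at elongation 90°, i.e. at age 29.530 × 90/360 = 7.383 d.
This lunation's first quarter (7.383 d) has passed, so add one period: 36.913 − 18 = 18.913 days.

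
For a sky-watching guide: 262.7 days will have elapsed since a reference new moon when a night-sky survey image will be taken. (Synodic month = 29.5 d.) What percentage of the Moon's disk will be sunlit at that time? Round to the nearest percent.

262.7/29.5 = 8.905 lunations, so 8 complete cycles and 26.70 d into the next.
The Moon has covered 26.70/29.5 of its cycle, so θ ≈ 360° × 26.70/29.5 = 325.8°.
cos 325.8° = 0.827, so f = (1 − 0.827)/2 = 0.086, so 9%.

9%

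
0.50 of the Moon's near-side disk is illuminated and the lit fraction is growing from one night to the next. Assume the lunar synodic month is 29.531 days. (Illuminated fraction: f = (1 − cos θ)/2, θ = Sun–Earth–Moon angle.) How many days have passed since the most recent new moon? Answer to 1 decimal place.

7.4 days

From f = (1 − cos θ)/2: cos θ = 1 − 2×0.50 = 0.000; arccos → 90.0°.
Before full moon the principal value applies: θ = 90.0°.
At 360°/29.531 d per day, 90.0° corresponds to 7.38 days.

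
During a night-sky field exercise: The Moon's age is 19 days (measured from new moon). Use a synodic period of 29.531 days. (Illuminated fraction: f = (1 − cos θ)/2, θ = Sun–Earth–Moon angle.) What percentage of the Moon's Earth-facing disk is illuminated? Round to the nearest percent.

81%

The Moon has covered 19/29.531 of its cycle, so θ ≈ 360° × 19/29.531 = 231.6°.
Illuminated fraction = (1 − cos 231.6°)/2 = (1 − (-0.621))/2 ≈ 0.810, so 81%.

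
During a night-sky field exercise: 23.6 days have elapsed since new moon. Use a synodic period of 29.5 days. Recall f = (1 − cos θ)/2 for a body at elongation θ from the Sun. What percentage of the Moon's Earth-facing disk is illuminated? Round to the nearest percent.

The Moon has covered 23.6/29.5 of its cycle, so θ ≈ 360° × 23.6/29.5 = 288.0°.
With cos θ = 0.309, the lit fraction is (1 − 0.309)/2 ≈ 0.345, so 35%.

35%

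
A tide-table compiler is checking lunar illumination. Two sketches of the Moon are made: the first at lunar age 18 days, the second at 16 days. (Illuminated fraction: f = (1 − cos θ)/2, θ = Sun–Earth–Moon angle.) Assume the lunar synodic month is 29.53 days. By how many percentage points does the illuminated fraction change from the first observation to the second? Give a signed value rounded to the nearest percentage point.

+10 percentage points

θ₁ = 360° × 18/29.53 = 219.4°, f₁ = (1 − cos θ₁)/2 = 0.886.
θ₂ = 360° × 16/29.53 = 195.1°, f₂ = (1 − cos θ₂)/2 = 0.983.
Change = f₂ − f₁ = +0.097 → +10 percentage points.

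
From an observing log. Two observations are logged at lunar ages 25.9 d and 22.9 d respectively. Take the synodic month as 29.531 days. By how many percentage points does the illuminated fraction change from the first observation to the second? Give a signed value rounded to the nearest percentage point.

+28 percentage points

First observation: θ = 360°·25.9/29.531 = 315.7°, so f = 0.142.
Second observation: θ = 279.2°, f = 0.420.
Δf = 0.420 − 0.142 = +0.278, i.e. +28 pp.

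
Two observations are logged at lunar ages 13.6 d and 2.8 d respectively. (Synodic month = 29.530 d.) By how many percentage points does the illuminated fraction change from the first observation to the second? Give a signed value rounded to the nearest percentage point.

θ₁ = 360° × 13.6/29.530 = 165.8°, f₁ = (1 − cos θ₁)/2 = 0.985.
θ₂ = 360° × 2.8/29.530 = 34.1°, f₂ = (1 − cos θ₂)/2 = 0.086.
Change = f₂ − f₁ = -0.899 → -90 percentage points.

-90 percentage points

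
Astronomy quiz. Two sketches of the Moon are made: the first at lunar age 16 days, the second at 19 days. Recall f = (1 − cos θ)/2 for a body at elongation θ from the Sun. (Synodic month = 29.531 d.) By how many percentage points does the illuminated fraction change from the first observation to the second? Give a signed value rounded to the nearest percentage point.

-17 pp

θ₁ = 360° × 16/29.531 = 195.0°, f₁ = (1 − cos θ₁)/2 = 0.983.
θ₂ = 360° × 19/29.531 = 231.6°, f₂ = (1 − cos θ₂)/2 = 0.810.
Change = f₂ − f₁ = -0.172 → -17 percentage points.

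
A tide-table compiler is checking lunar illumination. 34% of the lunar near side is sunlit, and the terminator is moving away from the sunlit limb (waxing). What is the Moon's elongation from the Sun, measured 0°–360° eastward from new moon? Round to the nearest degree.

71°

From f = (1 − cos θ)/2: cos θ = 1 − 2×0.34 = 0.320; arccos → 71.3°.
Waxing ⇒ before full, so θ = 71.3°.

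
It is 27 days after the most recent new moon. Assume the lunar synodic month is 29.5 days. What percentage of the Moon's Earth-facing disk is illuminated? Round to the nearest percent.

7%

Elongation θ = 360° × 27/29.5 ≈ 329.5°.
cos 329.5° = 0.862, so f = (1 − 0.862)/2 = 0.069, so 7%.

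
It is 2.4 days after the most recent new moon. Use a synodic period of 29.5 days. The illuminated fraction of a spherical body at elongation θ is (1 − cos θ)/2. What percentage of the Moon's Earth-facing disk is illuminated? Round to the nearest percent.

6%

Phase angle: θ = 360°·(2.4 d)/(29.5 d) = 29.3°.
Illuminated fraction = (1 − cos 29.3°)/2 = (1 − 0.872)/2 ≈ 0.064, so 6%.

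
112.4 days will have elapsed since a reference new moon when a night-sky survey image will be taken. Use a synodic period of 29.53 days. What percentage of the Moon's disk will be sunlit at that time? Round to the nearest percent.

112.4 d spans 3 complete synodic months (3 × 29.53 = 88.59 d) plus 23.81 d.
Elongation θ = 360° × 23.81/29.53 ≈ 290.3°.
With cos θ = 0.346, the lit fraction is (1 − 0.346)/2 ≈ 0.327, so 33%.

33%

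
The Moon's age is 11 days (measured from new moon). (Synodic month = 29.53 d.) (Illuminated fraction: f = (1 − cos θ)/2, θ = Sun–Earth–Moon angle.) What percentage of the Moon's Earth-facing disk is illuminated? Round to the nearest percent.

The Moon has covered 11/29.53 of its cycle, so θ ≈ 360° × 11/29.53 = 134.1°.
cos 134.1° = (-0.696), so f = (1 − (-0.696))/2 = 0.848, so 85%.

85%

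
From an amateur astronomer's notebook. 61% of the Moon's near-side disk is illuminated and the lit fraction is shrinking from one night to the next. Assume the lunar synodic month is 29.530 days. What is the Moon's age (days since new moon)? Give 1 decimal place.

21.1 days

From f = (1 − cos θ)/2: cos θ = 1 − 2×0.61 = -0.220; arccos → 102.7°.
Waning ⇒ past full, so θ = 360° − 102.7° = 257.3°.
At 360°/29.530 d per day, 257.3° corresponds to 21.11 days.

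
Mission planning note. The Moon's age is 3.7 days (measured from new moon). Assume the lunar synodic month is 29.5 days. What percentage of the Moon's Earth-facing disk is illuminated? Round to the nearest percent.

15%

Elongation θ = 360° × 3.7/29.5 ≈ 45.2°.
cos 45.2° = 0.705, so f = (1 − 0.705)/2 = 0.147, so 15%.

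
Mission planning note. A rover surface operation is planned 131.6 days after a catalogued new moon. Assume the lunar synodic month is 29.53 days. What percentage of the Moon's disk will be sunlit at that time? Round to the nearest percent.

131.6/29.53 = 4.456 lunations, so 4 complete cycles and 13.48 d into the next.
Elongation θ = 360° × 13.48/29.53 ≈ 164.3°.
Illuminated fraction = (1 − cos 164.3°)/2 = (1 − (-0.963))/2 ≈ 0.981, so 98%.

98%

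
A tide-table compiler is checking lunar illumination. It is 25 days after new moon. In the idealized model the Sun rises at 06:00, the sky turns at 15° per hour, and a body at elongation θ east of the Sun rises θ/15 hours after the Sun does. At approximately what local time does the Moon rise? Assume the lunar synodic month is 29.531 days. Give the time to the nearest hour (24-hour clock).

02:00

Elongation θ = 360° × 25/29.531 ≈ 304.8°.
The Moon trails the Sun by θ/15 = 304.8/15 ≈ 20.32 hours.
06:00 + 20.32 h ≈ 02:19 → 02:00 to the nearest hour.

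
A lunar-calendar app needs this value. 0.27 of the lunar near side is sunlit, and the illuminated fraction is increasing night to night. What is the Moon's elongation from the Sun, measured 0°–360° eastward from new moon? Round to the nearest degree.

cos θ = 1 − 2f = 0.460, giving a principal value of 62.6°.
The Moon is waxing (0°–180°), so θ = 62.6° directly.

63°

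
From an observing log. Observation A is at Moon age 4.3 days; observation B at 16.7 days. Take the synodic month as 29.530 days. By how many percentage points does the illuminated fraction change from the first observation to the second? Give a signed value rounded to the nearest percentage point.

θ₁ = 360° × 4.3/29.530 = 52.4°, f₁ = (1 − cos θ₁)/2 = 0.195.
θ₂ = 360° × 16.7/29.530 = 203.6°, f₂ = (1 − cos θ₂)/2 = 0.958.
Change = f₂ − f₁ = +0.763 → +76 percentage points.

+76 percentage points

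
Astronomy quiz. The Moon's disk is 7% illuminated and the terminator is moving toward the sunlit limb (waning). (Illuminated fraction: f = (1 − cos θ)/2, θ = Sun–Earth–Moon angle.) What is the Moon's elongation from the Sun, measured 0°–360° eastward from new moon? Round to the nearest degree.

From f = (1 − cos θ)/2: cos θ = 1 − 2×0.07 = 0.860; arccos → 30.7°.
Waning ⇒ past full, so θ = 360° − 30.7° = 329.3°.

329°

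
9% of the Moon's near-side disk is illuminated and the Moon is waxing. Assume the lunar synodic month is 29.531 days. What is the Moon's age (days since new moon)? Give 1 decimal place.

2.9 days

cos θ = 1 − 2f = 0.820, giving a principal value of 34.9°.
Before full moon the principal value applies: θ = 34.9°.
Age = 29.531 × 34.9°/360° ≈ 2.86 days.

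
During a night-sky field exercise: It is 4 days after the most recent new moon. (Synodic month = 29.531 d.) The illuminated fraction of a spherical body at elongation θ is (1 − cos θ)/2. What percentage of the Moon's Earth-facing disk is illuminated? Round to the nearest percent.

The Moon has covered 4/29.531 of its cycle, so θ ≈ 360° × 4/29.531 = 48.8°.
With cos θ = 0.659, the lit fraction is (1 − 0.659)/2 ≈ 0.170, so 17%.

17%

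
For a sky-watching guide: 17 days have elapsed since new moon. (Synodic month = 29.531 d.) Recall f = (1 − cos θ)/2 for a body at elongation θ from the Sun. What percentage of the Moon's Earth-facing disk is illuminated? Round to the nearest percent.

94%

The Moon has covered 17/29.531 of its cycle, so θ ≈ 360° × 17/29.531 = 207.2°.
cos 207.2° = (-0.889), so f = (1 − (-0.889))/2 = 0.945, so 94%.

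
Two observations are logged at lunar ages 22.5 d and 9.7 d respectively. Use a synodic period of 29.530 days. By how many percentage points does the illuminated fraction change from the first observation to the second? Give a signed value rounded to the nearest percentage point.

+27 percentage points

θ₁ = 360° × 22.5/29.530 = 274.3°, f₁ = (1 − cos θ₁)/2 = 0.463.
θ₂ = 360° × 9.7/29.530 = 118.3°, f₂ = (1 − cos θ₂)/2 = 0.737.
Change = f₂ − f₁ = +0.274 → +27 percentage points.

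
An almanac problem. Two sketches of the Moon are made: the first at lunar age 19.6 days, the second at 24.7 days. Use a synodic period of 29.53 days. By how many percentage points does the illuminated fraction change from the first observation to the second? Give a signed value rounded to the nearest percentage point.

-52 pp

θ₁ = 360° × 19.6/29.53 = 238.9°, f₁ = (1 − cos θ₁)/2 = 0.758.
θ₂ = 360° × 24.7/29.53 = 301.1°, f₂ = (1 − cos θ₂)/2 = 0.242.
Change = f₂ − f₁ = -0.516 → -52 percentage points.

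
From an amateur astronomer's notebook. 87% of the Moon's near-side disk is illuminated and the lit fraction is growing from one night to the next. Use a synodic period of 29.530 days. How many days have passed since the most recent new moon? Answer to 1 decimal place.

Invert f = (1 − cos θ)/2 to get cos θ = 1 − 2(0.87) = -0.740, hence θ₀ = arccos -0.740 = 137.7°.
The Moon is waxing (0°–180°), so θ = 137.7° directly.
Age = 29.530 × 137.7°/360° ≈ 11.30 days.

11.3 days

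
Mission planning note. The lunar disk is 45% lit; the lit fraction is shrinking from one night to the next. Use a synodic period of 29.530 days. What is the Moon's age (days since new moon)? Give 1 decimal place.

From f = (1 − cos θ)/2: cos θ = 1 − 2×0.45 = 0.100; arccos → 84.3°.
Since the Moon is past full (waning), take the reflex angle: θ = 360° − 84.3° = 275.7°.
At 360°/29.530 d per day, 275.7° corresponds to 22.62 days.

22.6 days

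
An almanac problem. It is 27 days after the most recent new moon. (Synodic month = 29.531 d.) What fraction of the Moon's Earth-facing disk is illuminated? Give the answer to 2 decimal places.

0.07

The Moon has covered 27/29.531 of its cycle, so θ ≈ 360° × 27/29.531 = 329.1°.
cos 329.1° = 0.858, so f = (1 − 0.858)/2 = 0.071.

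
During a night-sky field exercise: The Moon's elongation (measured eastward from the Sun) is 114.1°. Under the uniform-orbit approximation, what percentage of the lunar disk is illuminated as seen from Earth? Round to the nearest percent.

cos 114.1° = (-0.408), so f = (1 − (-0.408))/2 = 0.704, i.e. 70%.

70%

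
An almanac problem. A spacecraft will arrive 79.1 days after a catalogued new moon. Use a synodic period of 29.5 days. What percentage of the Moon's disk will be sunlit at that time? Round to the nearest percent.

71%

Reduce mod P: 79.1 − 2×29.5 = 20.10 d into the current lunation.
Phase angle: θ = 360°·(20.10 d)/(29.5 d) = 245.3°.
cos 245.3° = (-0.418), so f = (1 − (-0.418))/2 = 0.709, so 71%.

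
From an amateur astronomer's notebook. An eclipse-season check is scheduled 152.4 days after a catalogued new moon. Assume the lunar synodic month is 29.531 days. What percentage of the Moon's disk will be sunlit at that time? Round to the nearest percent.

23%

Reduce mod P: 152.4 − 5×29.531 = 4.75 d into the current lunation.
Elongation θ = 360° × 4.75/29.531 ≈ 57.8°.
With cos θ = 0.532, the lit fraction is (1 − 0.532)/2 ≈ 0.234, so 23%.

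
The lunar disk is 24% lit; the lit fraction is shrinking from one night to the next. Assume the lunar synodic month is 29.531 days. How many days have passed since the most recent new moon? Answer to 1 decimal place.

Invert f = (1 − cos θ)/2 to get cos θ = 1 − 2(0.24) = 0.520, hence θ₀ = arccos 0.520 = 58.7°.
Waning ⇒ past full, so θ = 360° − 58.7° = 301.3°.
At 360°/29.531 d per day, 301.3° corresponds to 24.72 days.

24.7 days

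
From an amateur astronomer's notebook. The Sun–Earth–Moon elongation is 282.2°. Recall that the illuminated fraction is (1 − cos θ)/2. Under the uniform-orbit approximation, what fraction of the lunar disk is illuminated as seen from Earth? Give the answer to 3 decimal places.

0.394

cos 282.2° = 0.211, so f = (1 − 0.211)/2 = 0.394.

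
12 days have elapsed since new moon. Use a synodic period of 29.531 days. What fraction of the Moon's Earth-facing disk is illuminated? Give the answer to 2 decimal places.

0.92

Phase angle: θ = 360°·(12 d)/(29.531 d) = 146.3°.
cos 146.3° = (-0.832), so f = (1 − (-0.832))/2 = 0.916.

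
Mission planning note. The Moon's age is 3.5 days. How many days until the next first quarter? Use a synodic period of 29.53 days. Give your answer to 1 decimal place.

First quarter is 0.25 of the way through the cycle: age 0.25 × 29.53 = 7.383 d.
So 3.883 days remain (7.383 − 3.5).

3.9 days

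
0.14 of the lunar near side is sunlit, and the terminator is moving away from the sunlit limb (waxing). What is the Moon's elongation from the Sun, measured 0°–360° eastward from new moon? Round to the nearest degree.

44°

cos θ = 1 − 2f = 0.720, giving a principal value of 43.9°.
The Moon is waxing (0°–180°), so θ = 43.9° directly.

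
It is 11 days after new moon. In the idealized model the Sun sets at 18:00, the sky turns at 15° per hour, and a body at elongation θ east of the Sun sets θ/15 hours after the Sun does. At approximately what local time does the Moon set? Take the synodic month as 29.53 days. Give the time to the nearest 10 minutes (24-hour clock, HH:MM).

Phase angle: θ = 360°·(11 d)/(29.53 d) = 134.1°.
Delay after the Sun = 134.1° / (15°/h) ≈ 8.94 h.
18:00 + 8.940 h ≈ 02:56 → 03:00 to the nearest ten minutes.

03:00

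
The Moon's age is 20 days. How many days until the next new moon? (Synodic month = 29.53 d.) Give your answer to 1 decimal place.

The next new moon completes the synodic month: 29.53 − 20 = 9.530 days.

9.5 days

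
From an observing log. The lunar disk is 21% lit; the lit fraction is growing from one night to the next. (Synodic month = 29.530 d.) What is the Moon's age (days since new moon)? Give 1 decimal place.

4.5 days

cos θ = 1 − 2f = 0.580, giving a principal value of 54.5°.
Waxing ⇒ before full, so θ = 54.5°.
Age = 29.530 × 54.5°/360° ≈ 4.47 days.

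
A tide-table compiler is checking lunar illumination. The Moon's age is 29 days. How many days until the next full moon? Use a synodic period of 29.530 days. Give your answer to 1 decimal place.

15.3 days

Full moon occurs at elongation 180°, i.e. at age 29.530 × 180/360 = 14.765 d.
This lunation's full moon (14.765 d) has passed, so add one period: 44.295 − 29 = 15.295 days.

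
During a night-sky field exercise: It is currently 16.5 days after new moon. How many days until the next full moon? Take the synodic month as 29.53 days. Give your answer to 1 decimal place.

Full moon is 0.5 of the way through the cycle: age 0.5 × 29.53 = 14.765 d.
Already past this cycle's full moon; the next is at 14.765 + 29.53 = 44.295 d, so 44.295 − 16.5 = 27.795 days.

27.8 days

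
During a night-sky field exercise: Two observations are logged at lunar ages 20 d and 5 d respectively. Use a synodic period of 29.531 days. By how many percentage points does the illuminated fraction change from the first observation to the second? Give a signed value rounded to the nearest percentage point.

First observation: θ = 360°·20/29.531 = 243.8°, so f = 0.721.
Second observation: θ = 61.0°, f = 0.257.
Δf = 0.257 − 0.721 = -0.463, i.e. -46 pp.

-46 pp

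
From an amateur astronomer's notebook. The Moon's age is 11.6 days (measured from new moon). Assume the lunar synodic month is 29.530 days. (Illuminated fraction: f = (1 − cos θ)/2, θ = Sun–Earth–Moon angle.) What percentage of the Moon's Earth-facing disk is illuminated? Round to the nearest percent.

89%

Phase angle: θ = 360°·(11.6 d)/(29.530 d) = 141.4°.
Illuminated fraction = (1 − cos 141.4°)/2 = (1 − (-0.782))/2 ≈ 0.891, so 89%.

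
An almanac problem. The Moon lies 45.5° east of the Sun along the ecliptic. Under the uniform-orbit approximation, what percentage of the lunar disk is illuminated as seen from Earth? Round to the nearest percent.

f = (1 − cos 45.5°)/2 = (1 − 0.701)/2 ≈ 0.150, i.e. 15%.

15%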